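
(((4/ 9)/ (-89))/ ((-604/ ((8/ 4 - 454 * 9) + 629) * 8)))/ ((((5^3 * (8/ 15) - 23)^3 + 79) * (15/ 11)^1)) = -7601/ 241926082688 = -0.00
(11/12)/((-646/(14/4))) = -77/15504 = -0.00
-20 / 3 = -6.67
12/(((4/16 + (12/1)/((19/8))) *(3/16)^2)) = 77824/1209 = 64.37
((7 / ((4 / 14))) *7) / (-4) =-343 / 8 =-42.88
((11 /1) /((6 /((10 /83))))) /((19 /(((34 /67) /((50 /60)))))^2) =152592 /672519535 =0.00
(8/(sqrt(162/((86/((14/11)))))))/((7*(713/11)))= 44*sqrt(6622)/314433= 0.01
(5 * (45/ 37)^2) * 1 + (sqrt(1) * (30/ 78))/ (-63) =8285530/ 1121211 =7.39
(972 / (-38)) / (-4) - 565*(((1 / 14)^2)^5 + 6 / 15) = -1206915047898095 / 5495838444544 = -219.61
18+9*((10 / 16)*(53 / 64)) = 11601 / 512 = 22.66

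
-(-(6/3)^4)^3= 4096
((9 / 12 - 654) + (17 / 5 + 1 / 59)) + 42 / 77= -8427753 / 12980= -649.29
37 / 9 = 4.11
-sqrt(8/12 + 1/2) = -sqrt(42)/6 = -1.08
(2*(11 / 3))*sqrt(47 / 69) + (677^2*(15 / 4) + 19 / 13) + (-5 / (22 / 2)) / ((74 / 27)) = 22*sqrt(3243) / 207 + 36375308507 / 21164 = 1718741.10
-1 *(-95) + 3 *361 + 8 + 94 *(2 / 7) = 1212.86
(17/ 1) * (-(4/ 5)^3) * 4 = -4352/ 125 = -34.82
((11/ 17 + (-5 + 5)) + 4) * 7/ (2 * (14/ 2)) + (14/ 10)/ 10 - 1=622/ 425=1.46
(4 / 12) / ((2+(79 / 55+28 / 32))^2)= 193600 / 10795827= 0.02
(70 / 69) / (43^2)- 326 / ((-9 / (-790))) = -10952403370 / 382743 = -28615.56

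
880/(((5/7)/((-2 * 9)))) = -22176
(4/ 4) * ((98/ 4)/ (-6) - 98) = -1225/ 12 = -102.08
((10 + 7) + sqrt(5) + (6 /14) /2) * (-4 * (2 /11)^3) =-3856 /9317 - 32 * sqrt(5) /1331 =-0.47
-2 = -2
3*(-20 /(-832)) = 15 /208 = 0.07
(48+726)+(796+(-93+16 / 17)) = 25125 / 17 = 1477.94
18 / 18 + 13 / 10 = 23 / 10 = 2.30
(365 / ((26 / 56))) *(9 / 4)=22995 / 13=1768.85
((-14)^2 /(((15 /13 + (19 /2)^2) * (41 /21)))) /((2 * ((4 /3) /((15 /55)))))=4914 /43747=0.11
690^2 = 476100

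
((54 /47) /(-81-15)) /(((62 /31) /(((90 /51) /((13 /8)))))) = -135 /20774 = -0.01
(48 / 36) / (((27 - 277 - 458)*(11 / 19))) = -19 / 5841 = -0.00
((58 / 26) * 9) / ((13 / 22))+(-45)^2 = 347967 / 169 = 2058.98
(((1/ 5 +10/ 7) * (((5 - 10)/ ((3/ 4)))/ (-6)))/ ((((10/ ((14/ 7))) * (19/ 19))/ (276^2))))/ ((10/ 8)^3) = 61753344/ 4375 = 14115.05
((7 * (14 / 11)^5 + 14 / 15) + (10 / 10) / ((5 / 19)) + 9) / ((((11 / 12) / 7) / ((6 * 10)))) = 30121736736 / 1771561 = 17002.94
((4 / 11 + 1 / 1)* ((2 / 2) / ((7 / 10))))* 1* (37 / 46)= 2775 / 1771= 1.57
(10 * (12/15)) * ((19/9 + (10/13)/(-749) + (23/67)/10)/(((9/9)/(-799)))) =-13707.08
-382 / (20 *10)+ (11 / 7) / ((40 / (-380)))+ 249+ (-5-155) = 50513 / 700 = 72.16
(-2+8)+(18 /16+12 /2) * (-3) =-123 /8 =-15.38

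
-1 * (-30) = 30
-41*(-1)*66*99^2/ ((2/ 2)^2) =26521506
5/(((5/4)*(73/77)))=308/73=4.22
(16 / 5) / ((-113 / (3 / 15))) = -0.01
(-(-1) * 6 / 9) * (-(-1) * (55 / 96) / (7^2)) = 55 / 7056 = 0.01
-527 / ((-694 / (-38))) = -10013 / 347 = -28.86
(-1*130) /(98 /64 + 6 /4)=-4160 /97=-42.89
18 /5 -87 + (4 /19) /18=-71297 /855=-83.39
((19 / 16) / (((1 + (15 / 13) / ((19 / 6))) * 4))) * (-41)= -192413 / 21568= -8.92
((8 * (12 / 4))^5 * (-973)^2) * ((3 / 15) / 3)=2512815685632 / 5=502563137126.40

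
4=4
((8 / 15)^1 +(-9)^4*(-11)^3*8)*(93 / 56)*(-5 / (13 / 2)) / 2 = 4060701284 / 91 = 44623091.03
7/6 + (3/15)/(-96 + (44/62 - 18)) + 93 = 4960607/52680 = 94.16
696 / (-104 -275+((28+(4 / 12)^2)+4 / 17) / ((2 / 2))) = -1836 / 925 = -1.98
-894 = -894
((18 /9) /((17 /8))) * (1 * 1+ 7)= 128 /17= 7.53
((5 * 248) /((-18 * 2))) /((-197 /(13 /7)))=4030 /12411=0.32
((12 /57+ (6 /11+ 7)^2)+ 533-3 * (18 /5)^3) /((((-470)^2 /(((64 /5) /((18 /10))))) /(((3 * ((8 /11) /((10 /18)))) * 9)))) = 0.51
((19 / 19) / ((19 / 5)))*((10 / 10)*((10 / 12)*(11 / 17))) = 275 / 1938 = 0.14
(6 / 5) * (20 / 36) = 2 / 3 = 0.67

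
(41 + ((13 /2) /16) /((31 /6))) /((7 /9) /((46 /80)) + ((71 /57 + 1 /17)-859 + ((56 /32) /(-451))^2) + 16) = -277091733067875 /5668447885205773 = -0.05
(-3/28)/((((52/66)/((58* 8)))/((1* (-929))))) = 5334318/91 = 58618.88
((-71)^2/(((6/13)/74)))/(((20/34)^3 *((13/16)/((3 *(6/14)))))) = 5498148126/875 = 6283597.86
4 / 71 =0.06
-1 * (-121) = 121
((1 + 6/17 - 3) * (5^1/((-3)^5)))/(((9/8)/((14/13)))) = 15680/483327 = 0.03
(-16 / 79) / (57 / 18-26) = 0.01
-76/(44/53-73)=1.05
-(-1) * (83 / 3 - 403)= -1126 / 3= -375.33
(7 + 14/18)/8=35/36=0.97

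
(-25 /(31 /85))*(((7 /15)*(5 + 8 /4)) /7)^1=-2975 /93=-31.99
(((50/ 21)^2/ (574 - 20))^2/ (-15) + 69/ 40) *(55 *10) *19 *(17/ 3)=54874492515963395/ 537203975364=102148.34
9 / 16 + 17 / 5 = 317 / 80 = 3.96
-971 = -971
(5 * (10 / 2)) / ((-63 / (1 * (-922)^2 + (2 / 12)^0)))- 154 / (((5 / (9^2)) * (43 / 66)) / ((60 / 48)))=-926808098 / 2709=-342121.85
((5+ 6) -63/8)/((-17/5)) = -125/136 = -0.92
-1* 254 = -254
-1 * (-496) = 496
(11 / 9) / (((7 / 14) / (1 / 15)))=22 / 135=0.16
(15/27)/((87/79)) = 395/783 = 0.50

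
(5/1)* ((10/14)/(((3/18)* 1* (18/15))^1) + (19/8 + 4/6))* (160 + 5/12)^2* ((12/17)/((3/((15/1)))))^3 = 367584765625/9826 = 37409400.12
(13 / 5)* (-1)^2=2.60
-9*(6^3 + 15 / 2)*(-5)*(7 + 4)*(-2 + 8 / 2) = 221265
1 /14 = 0.07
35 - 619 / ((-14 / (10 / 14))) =6525 / 98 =66.58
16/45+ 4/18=26/45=0.58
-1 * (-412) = 412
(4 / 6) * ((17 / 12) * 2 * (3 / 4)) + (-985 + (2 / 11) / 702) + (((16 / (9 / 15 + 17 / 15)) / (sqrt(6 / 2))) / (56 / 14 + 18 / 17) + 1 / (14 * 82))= -2179828649 / 2216214 + 340 * sqrt(3) / 559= -982.53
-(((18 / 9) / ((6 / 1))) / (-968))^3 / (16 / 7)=7 / 391840948224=0.00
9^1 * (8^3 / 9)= 512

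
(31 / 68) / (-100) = -0.00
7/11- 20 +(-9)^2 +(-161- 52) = -1665/11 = -151.36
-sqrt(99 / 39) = -sqrt(429) / 13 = -1.59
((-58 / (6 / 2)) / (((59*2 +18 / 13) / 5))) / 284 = -1885 / 661152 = -0.00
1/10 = 0.10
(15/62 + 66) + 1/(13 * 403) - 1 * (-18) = 882689/10478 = 84.24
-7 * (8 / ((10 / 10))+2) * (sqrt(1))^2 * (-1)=70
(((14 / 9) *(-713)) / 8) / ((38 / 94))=-234577 / 684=-342.95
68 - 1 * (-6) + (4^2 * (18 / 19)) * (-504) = -143746 / 19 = -7565.58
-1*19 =-19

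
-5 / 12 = -0.42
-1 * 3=-3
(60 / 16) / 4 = 15 / 16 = 0.94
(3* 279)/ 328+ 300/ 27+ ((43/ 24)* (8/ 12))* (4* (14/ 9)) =560453/ 26568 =21.10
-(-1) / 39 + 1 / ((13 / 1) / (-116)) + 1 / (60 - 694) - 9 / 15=-9.50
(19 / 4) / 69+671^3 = 83382832255 / 276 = 302111711.07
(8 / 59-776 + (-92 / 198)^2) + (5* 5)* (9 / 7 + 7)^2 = 26653821032 / 28334691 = 940.68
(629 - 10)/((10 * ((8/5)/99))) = 61281/16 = 3830.06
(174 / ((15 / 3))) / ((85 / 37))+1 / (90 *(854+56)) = 4218181 / 278460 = 15.15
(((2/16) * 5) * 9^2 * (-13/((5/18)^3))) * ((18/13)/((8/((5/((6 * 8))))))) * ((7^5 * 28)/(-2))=20841167403/160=130257296.27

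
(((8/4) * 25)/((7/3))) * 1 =21.43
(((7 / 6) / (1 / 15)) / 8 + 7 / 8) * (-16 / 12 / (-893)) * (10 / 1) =245 / 5358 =0.05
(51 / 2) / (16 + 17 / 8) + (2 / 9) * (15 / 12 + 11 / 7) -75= -1333091 / 18270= -72.97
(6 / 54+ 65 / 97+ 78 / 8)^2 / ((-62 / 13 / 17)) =-395.33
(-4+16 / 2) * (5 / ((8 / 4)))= 10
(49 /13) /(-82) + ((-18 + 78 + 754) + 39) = 909249 /1066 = 852.95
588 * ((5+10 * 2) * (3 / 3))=14700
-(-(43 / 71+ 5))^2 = -158404 / 5041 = -31.42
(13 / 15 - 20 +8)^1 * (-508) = 84836 / 15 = 5655.73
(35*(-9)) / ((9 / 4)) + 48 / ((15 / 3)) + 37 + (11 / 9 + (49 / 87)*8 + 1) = -113107 / 1305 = -86.67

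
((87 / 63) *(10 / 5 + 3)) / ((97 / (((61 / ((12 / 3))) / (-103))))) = -8845 / 839244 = -0.01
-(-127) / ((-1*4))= -127 / 4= -31.75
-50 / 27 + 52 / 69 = -682 / 621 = -1.10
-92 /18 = -46 /9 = -5.11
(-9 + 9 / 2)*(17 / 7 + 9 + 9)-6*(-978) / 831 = -329115 / 3878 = -84.87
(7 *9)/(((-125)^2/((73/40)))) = 4599/625000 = 0.01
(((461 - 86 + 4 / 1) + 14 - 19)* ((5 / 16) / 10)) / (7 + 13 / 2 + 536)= 187 / 8792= 0.02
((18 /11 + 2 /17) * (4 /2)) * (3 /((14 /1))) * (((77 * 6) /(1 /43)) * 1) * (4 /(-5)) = -1015488 /85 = -11946.92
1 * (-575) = -575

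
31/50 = 0.62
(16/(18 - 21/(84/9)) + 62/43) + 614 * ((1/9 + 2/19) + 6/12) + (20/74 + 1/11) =3091138852/6982899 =442.67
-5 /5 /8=-1 /8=-0.12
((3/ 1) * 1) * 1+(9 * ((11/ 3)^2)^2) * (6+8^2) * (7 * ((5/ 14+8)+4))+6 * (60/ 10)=88651606/ 9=9850178.44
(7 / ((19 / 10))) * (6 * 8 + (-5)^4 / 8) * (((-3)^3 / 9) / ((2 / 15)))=-1589175 / 152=-10455.10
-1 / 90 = -0.01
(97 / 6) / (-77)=-0.21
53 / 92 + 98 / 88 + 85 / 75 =21427 / 7590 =2.82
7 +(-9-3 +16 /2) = 3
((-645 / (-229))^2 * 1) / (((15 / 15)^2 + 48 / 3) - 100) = -416025 / 4352603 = -0.10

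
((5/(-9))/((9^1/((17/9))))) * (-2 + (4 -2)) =0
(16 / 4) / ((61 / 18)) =72 / 61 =1.18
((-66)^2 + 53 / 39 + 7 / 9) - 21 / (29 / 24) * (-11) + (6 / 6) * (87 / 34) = 525112595 / 115362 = 4551.87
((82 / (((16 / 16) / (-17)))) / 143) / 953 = -1394 / 136279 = -0.01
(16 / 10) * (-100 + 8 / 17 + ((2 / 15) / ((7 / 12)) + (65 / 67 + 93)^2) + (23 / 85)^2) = 13969.86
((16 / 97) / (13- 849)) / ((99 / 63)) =-28 / 223003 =-0.00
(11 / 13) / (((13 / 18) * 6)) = 33 / 169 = 0.20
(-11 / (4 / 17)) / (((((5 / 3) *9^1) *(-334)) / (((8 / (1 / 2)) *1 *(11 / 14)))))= 2057 / 17535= 0.12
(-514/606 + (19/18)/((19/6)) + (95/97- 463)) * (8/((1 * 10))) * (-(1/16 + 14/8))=6570617/9797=670.68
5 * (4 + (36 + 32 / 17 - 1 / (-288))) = 209.43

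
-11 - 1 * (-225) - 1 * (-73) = 287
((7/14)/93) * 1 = 1/186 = 0.01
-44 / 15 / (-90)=22 / 675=0.03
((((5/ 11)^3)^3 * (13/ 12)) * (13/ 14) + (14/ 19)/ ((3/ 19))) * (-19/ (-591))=178326194363/ 1188405636264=0.15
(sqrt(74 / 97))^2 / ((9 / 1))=74 / 873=0.08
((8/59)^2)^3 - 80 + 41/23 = -75882773990847/970152273743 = -78.22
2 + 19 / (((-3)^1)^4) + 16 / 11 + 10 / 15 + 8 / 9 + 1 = 5564 / 891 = 6.24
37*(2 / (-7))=-74 / 7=-10.57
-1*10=-10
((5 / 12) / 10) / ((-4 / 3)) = -1 / 32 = -0.03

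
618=618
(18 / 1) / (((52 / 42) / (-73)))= -13797 / 13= -1061.31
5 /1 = 5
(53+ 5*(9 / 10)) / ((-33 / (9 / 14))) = -345 / 308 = -1.12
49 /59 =0.83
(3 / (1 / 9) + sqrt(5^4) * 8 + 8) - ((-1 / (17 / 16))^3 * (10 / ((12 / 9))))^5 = 28032037153380569911355 / 2862423051509815793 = 9793.11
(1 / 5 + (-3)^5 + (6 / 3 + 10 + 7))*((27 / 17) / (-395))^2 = -815751 / 225456125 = -0.00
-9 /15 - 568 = -2843 /5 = -568.60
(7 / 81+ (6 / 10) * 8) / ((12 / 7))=13853 / 4860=2.85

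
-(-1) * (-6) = -6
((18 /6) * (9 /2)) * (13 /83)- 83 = -13427 /166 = -80.89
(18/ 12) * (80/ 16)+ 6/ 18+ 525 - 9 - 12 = 3071/ 6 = 511.83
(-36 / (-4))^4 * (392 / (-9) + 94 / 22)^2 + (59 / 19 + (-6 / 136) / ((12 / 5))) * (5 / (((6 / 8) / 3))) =1582800092857 / 156332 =10124607.20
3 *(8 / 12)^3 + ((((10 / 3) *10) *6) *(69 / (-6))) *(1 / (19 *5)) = -3988 / 171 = -23.32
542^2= 293764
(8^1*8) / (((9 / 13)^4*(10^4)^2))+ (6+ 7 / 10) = 68685497311 / 10251562500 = 6.70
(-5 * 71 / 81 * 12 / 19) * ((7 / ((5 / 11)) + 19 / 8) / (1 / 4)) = -11218 / 57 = -196.81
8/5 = 1.60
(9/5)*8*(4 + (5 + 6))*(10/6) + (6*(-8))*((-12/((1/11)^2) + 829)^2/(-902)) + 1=9477907/451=21015.31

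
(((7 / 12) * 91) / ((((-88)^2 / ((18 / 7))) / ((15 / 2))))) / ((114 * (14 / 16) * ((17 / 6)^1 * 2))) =585 / 2501312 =0.00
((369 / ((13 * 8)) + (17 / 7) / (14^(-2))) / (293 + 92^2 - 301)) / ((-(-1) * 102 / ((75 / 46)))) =1246825 / 1375419136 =0.00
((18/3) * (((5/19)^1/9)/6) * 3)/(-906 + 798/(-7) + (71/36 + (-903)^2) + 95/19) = 12/111409369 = 0.00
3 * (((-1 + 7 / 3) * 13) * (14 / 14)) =52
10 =10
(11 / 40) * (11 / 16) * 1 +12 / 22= 5171 / 7040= 0.73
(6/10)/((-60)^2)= 1/6000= 0.00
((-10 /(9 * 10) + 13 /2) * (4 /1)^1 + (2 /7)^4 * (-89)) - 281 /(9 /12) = -7556758 /21609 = -349.70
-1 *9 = -9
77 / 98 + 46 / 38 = 531 / 266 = 2.00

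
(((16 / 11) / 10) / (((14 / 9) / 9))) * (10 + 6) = 5184 / 385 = 13.46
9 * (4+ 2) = 54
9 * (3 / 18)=3 / 2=1.50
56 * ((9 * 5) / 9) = 280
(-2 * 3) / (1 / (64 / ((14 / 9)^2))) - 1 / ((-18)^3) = -45349583 / 285768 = -158.69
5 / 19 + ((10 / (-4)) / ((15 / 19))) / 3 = -271 / 342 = -0.79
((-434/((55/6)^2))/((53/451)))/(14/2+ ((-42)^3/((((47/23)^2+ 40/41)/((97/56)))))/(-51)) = -7242385509/81644821225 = -0.09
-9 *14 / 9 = -14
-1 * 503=-503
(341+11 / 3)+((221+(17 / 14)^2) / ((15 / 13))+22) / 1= 328973 / 588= 559.48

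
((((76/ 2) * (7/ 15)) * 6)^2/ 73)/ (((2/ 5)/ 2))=283024/ 365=775.41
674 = 674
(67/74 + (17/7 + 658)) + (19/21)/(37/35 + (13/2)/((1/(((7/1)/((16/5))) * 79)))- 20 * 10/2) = 661.33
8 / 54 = 4 / 27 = 0.15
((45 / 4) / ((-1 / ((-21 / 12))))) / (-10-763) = -315 / 12368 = -0.03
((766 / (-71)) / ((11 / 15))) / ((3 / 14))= -53620 / 781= -68.66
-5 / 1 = -5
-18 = -18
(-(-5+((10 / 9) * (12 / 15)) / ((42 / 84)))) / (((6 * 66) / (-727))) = -21083 / 3564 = -5.92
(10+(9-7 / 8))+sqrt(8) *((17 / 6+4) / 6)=41 *sqrt(2) / 18+145 / 8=21.35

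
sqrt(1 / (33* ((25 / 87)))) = sqrt(319) / 55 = 0.32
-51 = -51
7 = 7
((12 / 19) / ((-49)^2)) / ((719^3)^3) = 0.00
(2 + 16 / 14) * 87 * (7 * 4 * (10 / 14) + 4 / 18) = 16588 / 3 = 5529.33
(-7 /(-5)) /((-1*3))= -7 /15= -0.47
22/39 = 0.56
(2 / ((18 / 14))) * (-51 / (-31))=238 / 93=2.56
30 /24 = 5 /4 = 1.25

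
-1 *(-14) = 14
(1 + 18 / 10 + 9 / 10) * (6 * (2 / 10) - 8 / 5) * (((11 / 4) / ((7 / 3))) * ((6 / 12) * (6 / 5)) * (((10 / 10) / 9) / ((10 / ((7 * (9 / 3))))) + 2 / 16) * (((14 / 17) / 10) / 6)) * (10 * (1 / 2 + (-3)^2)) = -332519 / 680000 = -0.49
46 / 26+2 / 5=141 / 65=2.17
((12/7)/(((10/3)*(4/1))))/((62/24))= 54/1085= 0.05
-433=-433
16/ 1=16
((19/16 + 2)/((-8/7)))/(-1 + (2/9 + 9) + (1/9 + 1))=-153/512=-0.30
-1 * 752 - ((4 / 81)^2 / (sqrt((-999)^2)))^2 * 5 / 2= -32306424294750832 / 42960670604721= -752.00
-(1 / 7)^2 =-1 / 49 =-0.02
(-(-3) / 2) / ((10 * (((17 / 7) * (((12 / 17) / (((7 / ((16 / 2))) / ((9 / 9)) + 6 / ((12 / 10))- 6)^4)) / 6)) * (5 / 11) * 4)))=231 / 3276800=0.00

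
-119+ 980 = 861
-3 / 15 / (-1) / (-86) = -1 / 430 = -0.00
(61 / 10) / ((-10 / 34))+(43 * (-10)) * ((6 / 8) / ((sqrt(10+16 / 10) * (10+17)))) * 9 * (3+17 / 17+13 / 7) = -8815 * sqrt(290) / 812- 1037 / 50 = -205.61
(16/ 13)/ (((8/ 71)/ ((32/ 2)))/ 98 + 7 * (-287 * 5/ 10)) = -222656/ 181722073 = -0.00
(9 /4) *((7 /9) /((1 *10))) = 7 /40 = 0.18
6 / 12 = 1 / 2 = 0.50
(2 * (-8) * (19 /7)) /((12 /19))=-1444 /21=-68.76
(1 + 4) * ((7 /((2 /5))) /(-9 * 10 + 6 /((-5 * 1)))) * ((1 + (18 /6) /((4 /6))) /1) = -9625 /1824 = -5.28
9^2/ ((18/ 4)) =18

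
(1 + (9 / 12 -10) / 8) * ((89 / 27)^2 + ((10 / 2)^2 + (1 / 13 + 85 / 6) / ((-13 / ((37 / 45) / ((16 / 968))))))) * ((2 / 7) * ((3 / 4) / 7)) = 45923089 / 515144448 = 0.09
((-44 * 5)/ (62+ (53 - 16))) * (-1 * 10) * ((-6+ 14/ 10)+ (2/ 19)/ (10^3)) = -102.22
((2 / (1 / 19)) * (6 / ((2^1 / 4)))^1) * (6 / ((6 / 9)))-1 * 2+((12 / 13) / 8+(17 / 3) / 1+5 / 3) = 320537 / 78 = 4109.45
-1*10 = -10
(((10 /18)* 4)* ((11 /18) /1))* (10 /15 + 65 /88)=1855 /972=1.91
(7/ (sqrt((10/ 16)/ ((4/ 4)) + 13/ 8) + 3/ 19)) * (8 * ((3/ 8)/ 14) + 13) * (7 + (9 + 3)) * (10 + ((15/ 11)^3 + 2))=15408.98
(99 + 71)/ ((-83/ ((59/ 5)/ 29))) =-2006/ 2407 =-0.83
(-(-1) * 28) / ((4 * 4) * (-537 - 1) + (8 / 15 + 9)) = -420 / 128977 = -0.00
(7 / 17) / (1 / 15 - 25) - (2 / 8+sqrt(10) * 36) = -36 * sqrt(10) - 3389 / 12716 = -114.11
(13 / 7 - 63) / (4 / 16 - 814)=1712 / 22785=0.08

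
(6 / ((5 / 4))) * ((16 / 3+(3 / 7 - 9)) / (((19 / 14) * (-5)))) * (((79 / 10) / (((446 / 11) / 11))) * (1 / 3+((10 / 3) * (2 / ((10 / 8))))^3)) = 2134639408 / 2859975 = 746.38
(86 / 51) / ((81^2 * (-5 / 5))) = -0.00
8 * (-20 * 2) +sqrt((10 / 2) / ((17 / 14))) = -320 +sqrt(1190) / 17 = -317.97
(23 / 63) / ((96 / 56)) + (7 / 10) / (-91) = 1441 / 7020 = 0.21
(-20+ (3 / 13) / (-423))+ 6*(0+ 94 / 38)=-179653 / 34827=-5.16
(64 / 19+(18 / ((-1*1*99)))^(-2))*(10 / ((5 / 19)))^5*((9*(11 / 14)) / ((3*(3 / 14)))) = 29301373640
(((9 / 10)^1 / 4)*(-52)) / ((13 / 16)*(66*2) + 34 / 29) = -6786 / 62885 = -0.11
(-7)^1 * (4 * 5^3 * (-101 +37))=224000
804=804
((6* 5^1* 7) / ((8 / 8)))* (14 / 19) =2940 / 19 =154.74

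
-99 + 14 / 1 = -85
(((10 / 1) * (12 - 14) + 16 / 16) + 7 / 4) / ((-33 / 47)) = 1081 / 44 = 24.57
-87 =-87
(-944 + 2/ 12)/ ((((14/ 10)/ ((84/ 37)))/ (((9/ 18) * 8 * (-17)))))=3850840/ 37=104076.76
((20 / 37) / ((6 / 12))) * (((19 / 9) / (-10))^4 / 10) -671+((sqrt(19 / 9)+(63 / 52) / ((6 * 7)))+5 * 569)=sqrt(19) / 3+34304450227721 / 15779205000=2175.48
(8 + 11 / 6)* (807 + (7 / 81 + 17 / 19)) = 73365497 / 9234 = 7945.15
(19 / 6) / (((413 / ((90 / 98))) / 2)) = 285 / 20237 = 0.01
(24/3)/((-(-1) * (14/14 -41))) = -1/5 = -0.20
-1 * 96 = -96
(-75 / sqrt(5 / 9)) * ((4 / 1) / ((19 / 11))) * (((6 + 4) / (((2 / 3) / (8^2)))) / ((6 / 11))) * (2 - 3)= 3484800 * sqrt(5) / 19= 410118.40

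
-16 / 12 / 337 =-4 / 1011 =-0.00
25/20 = 1.25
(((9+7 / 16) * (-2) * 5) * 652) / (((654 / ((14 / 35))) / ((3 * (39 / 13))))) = -73839 / 218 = -338.71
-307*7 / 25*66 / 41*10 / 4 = -70917 / 205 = -345.94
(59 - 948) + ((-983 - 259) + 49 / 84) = -25565 / 12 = -2130.42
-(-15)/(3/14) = 70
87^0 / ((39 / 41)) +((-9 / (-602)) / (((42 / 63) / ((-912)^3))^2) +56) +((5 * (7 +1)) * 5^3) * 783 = 227210642077003839557 / 11739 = 19355195679104168.97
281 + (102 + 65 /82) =31471 /82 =383.79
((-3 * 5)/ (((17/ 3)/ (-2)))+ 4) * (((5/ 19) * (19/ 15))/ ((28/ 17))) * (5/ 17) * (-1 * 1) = -395/ 714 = -0.55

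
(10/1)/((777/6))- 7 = -1793/259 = -6.92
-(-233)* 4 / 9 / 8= 233 / 18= 12.94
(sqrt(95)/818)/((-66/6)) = -sqrt(95)/8998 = -0.00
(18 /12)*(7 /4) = 21 /8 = 2.62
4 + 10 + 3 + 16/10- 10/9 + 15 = 1462/45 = 32.49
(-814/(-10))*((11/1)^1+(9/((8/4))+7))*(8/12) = 1221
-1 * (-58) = 58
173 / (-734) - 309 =-226979 / 734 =-309.24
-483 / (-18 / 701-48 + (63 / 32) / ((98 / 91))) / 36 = 1805776 / 6217821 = 0.29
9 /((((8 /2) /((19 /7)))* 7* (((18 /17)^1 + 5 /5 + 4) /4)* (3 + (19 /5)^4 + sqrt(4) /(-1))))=1816875 /660884462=0.00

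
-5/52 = -0.10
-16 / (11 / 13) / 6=-3.15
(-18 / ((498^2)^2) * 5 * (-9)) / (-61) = -5 / 23159660648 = -0.00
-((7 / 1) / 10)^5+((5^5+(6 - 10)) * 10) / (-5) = -6242.17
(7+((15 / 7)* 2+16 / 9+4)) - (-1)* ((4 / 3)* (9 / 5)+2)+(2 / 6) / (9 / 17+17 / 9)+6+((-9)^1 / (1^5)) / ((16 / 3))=4832411 / 186480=25.91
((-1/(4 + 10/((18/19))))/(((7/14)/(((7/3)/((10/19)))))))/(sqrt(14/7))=-399 * sqrt(2)/1310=-0.43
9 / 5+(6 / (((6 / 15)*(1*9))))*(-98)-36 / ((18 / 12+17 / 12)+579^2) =-9747558601 / 60343905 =-161.53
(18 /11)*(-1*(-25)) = 450 /11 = 40.91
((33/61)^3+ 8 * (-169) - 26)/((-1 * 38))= 36.26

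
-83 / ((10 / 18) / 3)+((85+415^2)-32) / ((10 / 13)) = 1117566 / 5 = 223513.20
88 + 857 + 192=1137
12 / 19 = 0.63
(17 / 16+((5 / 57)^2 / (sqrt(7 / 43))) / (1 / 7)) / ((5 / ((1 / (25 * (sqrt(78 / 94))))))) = sqrt(1833) * (400 * sqrt(301)+55233) / 253422000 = 0.01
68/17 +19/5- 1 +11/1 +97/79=7516/395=19.03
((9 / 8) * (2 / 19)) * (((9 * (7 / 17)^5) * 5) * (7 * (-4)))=-47647845 / 26977283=-1.77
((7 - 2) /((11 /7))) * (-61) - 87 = -281.09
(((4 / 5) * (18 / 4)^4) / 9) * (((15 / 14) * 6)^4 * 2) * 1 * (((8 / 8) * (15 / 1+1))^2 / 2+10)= 41253107625 / 2401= 17181635.83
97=97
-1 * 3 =-3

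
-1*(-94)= 94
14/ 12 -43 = -41.83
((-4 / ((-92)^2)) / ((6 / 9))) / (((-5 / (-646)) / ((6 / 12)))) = -0.05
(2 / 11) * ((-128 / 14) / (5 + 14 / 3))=-384 / 2233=-0.17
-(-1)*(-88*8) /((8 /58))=-5104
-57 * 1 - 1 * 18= -75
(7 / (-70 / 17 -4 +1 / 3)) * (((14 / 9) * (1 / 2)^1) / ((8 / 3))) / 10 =-833 / 31760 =-0.03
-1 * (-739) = 739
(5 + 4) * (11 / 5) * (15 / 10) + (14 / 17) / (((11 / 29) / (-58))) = -179941 / 1870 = -96.23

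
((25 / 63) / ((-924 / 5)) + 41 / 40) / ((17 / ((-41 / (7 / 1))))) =-24412343 / 69272280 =-0.35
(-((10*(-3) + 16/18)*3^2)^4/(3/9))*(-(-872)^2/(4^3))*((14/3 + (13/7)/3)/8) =776767690631022/7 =110966812947288.86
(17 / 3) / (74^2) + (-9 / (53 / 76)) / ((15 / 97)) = -363317143 / 4353420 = -83.46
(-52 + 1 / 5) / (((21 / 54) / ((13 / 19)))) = -8658 / 95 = -91.14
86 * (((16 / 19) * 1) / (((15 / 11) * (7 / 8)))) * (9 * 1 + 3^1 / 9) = 484352 / 855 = 566.49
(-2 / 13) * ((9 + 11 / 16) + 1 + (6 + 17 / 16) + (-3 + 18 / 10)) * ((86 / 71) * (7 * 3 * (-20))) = 1195572 / 923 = 1295.31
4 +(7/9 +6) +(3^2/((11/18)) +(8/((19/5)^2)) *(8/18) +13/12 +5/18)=3875879/142956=27.11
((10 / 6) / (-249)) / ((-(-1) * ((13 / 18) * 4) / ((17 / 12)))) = -85 / 25896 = -0.00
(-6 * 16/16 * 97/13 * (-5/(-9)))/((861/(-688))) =667360/33579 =19.87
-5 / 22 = -0.23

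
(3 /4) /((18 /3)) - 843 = -6743 /8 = -842.88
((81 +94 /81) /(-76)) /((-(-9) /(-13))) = 86515 /55404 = 1.56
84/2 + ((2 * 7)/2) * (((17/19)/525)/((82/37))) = 4908329/116850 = 42.01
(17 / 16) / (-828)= -0.00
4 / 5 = 0.80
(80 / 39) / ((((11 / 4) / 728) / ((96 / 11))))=4739.17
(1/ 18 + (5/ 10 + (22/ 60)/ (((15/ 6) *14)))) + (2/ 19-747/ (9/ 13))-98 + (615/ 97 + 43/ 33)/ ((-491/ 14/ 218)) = -38373734643281/ 31355235450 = -1223.84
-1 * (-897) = 897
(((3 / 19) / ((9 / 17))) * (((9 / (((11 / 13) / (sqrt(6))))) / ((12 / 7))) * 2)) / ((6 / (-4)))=-1547 * sqrt(6) / 627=-6.04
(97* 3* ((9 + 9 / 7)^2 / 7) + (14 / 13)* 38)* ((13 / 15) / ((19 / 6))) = 39587096 / 32585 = 1214.89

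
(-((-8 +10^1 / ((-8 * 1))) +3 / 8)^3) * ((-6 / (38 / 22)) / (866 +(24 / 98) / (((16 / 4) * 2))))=-578742087 / 206406272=-2.80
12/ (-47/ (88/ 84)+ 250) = 264/ 4513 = 0.06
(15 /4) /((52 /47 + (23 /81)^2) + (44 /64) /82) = 1517165640 /483629957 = 3.14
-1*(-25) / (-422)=-25 / 422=-0.06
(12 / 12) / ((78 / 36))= 6 / 13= 0.46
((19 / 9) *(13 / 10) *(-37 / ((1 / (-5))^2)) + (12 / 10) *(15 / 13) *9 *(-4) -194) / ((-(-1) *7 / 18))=-651095 / 91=-7154.89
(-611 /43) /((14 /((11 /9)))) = -6721 /5418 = -1.24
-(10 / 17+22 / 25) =-624 / 425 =-1.47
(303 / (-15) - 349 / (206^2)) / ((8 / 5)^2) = -21438905 / 2715904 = -7.89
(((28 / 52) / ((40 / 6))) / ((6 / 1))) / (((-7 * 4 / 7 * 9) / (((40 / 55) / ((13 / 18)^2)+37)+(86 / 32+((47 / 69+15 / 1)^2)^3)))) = -334089000343061627939471 / 60089662014993262080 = -5559.84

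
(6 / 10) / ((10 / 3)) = 9 / 50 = 0.18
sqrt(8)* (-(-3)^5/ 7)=486* sqrt(2)/ 7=98.19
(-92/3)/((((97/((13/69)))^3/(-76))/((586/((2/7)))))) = 1369838288/39107125377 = 0.04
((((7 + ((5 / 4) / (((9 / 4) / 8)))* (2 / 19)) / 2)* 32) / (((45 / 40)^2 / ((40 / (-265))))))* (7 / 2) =-36614144 / 734103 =-49.88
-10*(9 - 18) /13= 90 /13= 6.92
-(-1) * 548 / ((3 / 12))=2192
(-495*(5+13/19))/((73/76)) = -213840/73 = -2929.32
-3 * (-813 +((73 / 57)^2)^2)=8553630572 / 3518667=2430.93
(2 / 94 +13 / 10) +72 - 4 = 32581 / 470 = 69.32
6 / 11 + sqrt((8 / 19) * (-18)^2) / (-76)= 6 / 11-9 * sqrt(38) / 361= 0.39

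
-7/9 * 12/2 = -14/3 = -4.67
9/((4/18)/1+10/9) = 27/4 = 6.75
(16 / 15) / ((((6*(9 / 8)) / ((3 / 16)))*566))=2 / 38205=0.00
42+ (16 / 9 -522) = -4304 / 9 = -478.22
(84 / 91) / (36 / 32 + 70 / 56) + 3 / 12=631 / 988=0.64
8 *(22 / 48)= 11 / 3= 3.67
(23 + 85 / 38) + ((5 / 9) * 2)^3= 737111 / 27702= 26.61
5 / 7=0.71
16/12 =4/3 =1.33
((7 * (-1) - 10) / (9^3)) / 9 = -0.00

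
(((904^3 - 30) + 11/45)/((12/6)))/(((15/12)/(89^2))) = 526656922060522/225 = 2340697431380.10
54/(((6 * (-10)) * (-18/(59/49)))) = 59/980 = 0.06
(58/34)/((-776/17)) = -29/776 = -0.04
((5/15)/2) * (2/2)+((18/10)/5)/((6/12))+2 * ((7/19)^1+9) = 55927/2850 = 19.62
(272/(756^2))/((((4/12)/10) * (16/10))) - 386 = -18383983/47628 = -385.99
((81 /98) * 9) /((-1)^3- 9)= -729 /980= -0.74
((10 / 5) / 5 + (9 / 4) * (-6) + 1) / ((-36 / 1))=121 / 360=0.34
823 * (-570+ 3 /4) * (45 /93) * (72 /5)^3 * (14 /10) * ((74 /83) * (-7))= 5914249189.81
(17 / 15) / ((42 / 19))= 323 / 630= 0.51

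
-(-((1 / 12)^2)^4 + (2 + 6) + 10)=-7739670527 / 429981696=-18.00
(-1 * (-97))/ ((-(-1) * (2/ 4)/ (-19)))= -3686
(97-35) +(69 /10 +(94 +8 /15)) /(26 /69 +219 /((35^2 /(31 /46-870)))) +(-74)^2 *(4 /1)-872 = 552837038557 /26209073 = 21093.35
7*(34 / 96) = 2.48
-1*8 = -8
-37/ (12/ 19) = -703/ 12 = -58.58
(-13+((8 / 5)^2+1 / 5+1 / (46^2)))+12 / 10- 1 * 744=-39835791 / 52900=-753.04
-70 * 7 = -490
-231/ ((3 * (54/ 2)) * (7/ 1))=-11/ 27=-0.41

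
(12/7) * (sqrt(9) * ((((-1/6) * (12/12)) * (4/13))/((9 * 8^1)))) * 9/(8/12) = -9/182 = -0.05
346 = 346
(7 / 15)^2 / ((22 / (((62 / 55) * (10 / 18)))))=1519 / 245025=0.01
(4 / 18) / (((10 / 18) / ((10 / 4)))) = 1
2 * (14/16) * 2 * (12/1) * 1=42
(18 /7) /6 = 3 /7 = 0.43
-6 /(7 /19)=-114 /7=-16.29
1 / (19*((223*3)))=1 / 12711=0.00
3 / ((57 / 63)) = 63 / 19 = 3.32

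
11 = 11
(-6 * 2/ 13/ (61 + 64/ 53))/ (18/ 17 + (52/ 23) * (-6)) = 41446/ 34931715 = 0.00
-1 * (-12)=12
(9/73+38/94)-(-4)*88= 1209522/3431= 352.53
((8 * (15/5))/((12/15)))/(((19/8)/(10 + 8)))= 4320/19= 227.37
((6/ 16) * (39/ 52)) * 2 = 9/ 16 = 0.56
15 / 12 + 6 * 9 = 55.25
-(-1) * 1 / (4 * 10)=1 / 40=0.02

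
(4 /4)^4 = 1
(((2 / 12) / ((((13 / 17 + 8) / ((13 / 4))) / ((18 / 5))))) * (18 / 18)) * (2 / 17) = 39 / 1490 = 0.03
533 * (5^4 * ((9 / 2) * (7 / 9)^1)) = 2331875 / 2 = 1165937.50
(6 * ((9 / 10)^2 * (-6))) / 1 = -29.16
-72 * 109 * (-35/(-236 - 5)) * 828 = -227435040/241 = -943713.86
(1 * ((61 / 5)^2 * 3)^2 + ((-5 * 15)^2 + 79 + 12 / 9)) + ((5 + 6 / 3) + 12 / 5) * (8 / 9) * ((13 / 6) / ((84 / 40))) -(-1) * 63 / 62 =4506195291251 / 21971250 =205095.08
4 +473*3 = 1423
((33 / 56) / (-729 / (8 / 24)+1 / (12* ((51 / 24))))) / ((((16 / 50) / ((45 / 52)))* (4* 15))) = -0.00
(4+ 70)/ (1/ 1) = 74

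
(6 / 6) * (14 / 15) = 14 / 15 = 0.93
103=103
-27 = -27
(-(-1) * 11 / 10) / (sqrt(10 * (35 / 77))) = 0.52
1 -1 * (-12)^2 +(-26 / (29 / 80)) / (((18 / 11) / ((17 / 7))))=-455741 / 1827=-249.45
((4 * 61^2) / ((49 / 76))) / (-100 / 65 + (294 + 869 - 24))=14705392 / 724563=20.30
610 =610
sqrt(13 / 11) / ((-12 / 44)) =-sqrt(143) / 3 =-3.99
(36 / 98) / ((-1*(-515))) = 18 / 25235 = 0.00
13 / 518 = 0.03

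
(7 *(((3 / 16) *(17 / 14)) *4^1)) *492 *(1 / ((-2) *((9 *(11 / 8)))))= -1394 / 11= -126.73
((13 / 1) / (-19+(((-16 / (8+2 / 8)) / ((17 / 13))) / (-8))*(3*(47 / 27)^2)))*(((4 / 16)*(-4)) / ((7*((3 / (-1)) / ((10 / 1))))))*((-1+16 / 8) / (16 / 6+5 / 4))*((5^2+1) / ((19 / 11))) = -20273956560 / 14754866651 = -1.37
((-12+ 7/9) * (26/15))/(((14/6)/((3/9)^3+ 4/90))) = -28886/42525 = -0.68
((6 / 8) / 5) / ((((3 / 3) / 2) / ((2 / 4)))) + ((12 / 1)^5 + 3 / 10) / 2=1244163 / 10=124416.30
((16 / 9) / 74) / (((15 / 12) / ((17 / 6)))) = 272 / 4995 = 0.05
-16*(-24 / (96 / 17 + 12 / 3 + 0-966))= -0.40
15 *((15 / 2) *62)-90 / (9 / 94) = 6035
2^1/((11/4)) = 8/11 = 0.73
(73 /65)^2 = 5329 /4225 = 1.26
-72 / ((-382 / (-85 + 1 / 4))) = -3051 / 191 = -15.97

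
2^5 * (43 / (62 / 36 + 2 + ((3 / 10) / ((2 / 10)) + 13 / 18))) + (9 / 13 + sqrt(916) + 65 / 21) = 2 * sqrt(229) + 6872302 / 29211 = 265.53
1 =1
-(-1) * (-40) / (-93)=40 / 93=0.43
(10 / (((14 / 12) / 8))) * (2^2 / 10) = 192 / 7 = 27.43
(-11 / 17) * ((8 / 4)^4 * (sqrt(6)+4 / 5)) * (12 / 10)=-1056 * sqrt(6) / 85 - 4224 / 425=-40.37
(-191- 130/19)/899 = -3759/17081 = -0.22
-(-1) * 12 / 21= 4 / 7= 0.57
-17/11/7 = -17/77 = -0.22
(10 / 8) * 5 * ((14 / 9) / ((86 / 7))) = 1225 / 1548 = 0.79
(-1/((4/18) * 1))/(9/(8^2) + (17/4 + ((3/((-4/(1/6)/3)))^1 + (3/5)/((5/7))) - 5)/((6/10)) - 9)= 1440/2987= 0.48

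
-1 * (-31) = 31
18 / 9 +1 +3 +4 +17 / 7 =87 / 7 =12.43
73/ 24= 3.04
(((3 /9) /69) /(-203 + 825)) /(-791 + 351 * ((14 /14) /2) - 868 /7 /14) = -0.00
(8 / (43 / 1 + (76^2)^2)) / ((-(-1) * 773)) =8 / 25788995287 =0.00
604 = 604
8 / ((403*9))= 8 / 3627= 0.00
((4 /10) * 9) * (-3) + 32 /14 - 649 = -23013 /35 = -657.51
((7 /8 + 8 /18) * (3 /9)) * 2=95 /108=0.88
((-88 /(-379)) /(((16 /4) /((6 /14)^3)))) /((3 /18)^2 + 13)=21384 /60968593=0.00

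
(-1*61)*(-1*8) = 488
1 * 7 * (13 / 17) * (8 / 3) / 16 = 0.89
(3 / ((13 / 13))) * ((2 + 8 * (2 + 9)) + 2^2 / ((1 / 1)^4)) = 282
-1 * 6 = -6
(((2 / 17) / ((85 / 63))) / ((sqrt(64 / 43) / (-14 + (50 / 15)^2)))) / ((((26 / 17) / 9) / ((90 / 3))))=-36.45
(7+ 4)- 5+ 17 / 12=7.42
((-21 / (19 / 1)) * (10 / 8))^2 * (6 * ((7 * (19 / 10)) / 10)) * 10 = 46305 / 304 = 152.32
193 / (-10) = -193 / 10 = -19.30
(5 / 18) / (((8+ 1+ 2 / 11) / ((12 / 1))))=110 / 303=0.36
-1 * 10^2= -100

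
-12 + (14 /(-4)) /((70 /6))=-12.30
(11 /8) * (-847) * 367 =-3419339 /8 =-427417.38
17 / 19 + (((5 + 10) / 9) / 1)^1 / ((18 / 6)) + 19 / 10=5729 / 1710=3.35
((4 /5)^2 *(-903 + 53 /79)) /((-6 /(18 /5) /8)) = 27373056 /9875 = 2771.96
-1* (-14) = 14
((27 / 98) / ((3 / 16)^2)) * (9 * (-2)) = -6912 / 49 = -141.06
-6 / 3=-2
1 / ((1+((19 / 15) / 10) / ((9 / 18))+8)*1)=75 / 694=0.11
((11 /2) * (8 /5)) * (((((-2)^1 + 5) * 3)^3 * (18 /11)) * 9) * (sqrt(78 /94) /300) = 39366 * sqrt(1833) /5875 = 286.88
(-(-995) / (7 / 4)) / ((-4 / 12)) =-11940 / 7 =-1705.71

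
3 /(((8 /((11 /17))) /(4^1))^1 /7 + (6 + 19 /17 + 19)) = 3927 /34766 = 0.11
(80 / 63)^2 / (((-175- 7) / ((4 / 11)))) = -12800 / 3972969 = -0.00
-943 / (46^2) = -41 / 92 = -0.45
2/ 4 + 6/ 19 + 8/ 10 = 307/ 190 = 1.62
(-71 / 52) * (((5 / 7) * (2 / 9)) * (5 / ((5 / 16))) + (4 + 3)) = -42671 / 3276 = -13.03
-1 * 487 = -487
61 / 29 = 2.10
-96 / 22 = -48 / 11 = -4.36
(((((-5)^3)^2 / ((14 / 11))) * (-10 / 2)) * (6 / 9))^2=738525390625 / 441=1674660749.72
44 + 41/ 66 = 2945/ 66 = 44.62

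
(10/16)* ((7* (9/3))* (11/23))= 1155/184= 6.28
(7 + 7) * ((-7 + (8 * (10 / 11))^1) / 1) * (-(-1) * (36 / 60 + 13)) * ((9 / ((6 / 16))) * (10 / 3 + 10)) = 182784 / 11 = 16616.73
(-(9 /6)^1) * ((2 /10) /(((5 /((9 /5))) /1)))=-27 /250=-0.11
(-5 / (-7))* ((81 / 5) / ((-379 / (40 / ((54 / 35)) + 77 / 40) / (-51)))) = 657441 / 15160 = 43.37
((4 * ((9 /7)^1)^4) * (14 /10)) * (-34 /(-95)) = 5.48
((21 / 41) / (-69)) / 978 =-7 / 922254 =-0.00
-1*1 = -1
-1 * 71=-71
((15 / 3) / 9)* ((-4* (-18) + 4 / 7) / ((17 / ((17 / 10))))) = 254 / 63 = 4.03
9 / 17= 0.53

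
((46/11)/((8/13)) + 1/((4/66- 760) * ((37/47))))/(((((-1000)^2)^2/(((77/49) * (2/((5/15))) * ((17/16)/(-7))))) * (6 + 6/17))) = -8015983463/5237730892800000000000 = -0.00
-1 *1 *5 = -5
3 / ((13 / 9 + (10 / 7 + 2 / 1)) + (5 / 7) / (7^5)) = 3176523 / 5159794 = 0.62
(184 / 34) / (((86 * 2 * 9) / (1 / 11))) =23 / 72369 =0.00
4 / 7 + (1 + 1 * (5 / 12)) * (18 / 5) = 397 / 70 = 5.67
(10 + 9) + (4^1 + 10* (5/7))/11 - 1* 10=771/77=10.01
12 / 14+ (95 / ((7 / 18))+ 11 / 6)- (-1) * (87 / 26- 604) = -96554 / 273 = -353.68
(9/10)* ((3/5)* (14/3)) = 63/25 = 2.52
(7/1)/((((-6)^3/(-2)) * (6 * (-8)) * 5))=-7/25920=-0.00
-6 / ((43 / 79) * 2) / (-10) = 237 / 430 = 0.55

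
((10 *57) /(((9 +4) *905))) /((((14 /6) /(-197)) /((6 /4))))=-101061 /16471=-6.14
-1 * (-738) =738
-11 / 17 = -0.65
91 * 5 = 455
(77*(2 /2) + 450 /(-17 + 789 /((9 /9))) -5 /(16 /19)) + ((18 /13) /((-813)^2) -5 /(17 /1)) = 3576102449573 /50119663568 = 71.35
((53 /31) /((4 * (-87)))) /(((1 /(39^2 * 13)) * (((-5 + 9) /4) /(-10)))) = 1746615 /1798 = 971.42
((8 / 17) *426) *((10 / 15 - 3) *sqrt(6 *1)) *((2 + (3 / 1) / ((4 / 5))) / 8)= -11431 *sqrt(6) / 34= -823.53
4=4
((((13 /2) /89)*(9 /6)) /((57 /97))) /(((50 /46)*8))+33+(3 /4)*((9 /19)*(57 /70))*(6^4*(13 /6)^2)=16979331101 /9469600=1793.04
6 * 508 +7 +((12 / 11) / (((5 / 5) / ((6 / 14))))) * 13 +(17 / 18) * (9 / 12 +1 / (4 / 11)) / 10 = 84862243 / 27720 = 3061.41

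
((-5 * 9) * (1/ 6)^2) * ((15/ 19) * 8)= -150/ 19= -7.89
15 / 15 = 1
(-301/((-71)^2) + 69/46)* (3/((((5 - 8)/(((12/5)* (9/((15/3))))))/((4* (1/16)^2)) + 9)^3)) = -31757427/327279454238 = -0.00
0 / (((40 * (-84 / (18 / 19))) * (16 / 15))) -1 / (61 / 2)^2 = -4 / 3721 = -0.00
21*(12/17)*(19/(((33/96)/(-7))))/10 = -536256/935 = -573.54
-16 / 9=-1.78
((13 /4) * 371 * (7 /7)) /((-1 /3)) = -14469 /4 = -3617.25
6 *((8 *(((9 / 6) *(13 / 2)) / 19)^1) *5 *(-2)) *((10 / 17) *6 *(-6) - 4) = 2003040 / 323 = 6201.36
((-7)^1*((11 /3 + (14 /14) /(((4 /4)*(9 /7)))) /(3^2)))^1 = -280 /81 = -3.46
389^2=151321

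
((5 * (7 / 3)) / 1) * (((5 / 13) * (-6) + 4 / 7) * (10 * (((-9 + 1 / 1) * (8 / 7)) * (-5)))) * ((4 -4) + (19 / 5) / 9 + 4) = -100614400 / 2457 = -40950.10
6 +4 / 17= 106 / 17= 6.24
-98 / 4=-49 / 2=-24.50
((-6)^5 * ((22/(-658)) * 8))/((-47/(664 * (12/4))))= -1363101696/15463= -88152.47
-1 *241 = -241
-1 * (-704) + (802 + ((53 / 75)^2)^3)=268057808892379 / 177978515625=1506.12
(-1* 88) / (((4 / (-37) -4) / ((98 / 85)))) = 24.70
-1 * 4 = -4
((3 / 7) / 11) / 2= 3 / 154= 0.02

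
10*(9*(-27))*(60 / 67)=-145800 / 67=-2176.12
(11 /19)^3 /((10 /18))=0.35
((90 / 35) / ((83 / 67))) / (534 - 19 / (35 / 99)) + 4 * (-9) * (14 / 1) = -234382686 / 465049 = -504.00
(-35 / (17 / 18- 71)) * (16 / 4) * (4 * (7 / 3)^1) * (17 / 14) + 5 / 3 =91985 / 3783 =24.32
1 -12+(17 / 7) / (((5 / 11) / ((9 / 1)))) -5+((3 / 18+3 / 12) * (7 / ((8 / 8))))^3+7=3864529 / 60480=63.90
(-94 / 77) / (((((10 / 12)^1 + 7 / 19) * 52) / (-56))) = 21432 / 19591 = 1.09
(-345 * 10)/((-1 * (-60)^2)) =23/24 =0.96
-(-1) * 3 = 3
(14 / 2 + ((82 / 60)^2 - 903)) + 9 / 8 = -1607413 / 1800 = -893.01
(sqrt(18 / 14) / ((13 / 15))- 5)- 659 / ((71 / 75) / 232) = -11466955 / 71 + 45 * sqrt(7) / 91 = -161505.10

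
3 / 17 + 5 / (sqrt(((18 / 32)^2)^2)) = 22003 / 1377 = 15.98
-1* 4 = -4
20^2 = 400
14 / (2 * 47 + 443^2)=2 / 28049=0.00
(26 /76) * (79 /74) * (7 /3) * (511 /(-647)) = -3673579 /5458092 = -0.67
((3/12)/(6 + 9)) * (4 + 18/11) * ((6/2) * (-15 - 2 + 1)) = -248/55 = -4.51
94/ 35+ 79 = 2859/ 35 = 81.69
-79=-79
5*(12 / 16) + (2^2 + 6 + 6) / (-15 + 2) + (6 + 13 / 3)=12.85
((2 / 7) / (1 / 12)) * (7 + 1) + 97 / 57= 11623 / 399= 29.13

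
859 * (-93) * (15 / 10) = -239661 / 2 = -119830.50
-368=-368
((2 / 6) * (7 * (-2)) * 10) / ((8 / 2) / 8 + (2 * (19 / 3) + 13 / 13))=-56 / 17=-3.29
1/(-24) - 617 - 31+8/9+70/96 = -93085/144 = -646.42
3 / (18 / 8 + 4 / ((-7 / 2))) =84 / 31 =2.71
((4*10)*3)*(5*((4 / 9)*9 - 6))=-1200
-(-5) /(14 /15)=75 /14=5.36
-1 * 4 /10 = -2 /5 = -0.40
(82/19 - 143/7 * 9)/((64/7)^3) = -1170071/4980736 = -0.23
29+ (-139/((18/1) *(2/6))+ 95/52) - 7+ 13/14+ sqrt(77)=10.36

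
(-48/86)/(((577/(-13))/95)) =29640/24811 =1.19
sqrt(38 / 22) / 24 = sqrt(209) / 264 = 0.05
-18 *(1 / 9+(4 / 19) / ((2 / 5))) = -218 / 19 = -11.47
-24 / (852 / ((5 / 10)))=-1 / 71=-0.01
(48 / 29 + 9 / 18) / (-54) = -125 / 3132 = -0.04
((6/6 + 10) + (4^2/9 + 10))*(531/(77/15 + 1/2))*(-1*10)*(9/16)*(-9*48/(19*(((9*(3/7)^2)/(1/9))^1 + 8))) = 732280500/61009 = 12002.83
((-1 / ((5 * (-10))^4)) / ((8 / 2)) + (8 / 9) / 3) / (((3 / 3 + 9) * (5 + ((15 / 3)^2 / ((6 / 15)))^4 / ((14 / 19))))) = 1399999811 / 978470084882812500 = 0.00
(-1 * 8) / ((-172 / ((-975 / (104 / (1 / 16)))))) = -75 / 2752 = -0.03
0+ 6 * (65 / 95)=78 / 19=4.11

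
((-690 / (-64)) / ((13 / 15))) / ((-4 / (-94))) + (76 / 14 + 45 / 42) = 248633 / 832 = 298.84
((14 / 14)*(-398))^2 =158404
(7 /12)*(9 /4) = 21 /16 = 1.31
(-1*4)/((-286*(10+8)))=1/1287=0.00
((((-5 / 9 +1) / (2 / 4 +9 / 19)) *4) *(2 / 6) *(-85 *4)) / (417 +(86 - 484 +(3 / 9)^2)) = -51680 / 4773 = -10.83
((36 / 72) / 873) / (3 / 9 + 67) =1 / 117564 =0.00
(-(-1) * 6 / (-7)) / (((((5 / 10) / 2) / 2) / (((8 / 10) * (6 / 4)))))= -288 / 35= -8.23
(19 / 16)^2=361 / 256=1.41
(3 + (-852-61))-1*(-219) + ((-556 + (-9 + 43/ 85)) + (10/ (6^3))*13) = -11519911/ 9180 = -1254.89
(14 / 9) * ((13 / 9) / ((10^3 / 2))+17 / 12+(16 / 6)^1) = 64358 / 10125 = 6.36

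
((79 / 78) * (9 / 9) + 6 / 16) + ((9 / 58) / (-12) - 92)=-90.63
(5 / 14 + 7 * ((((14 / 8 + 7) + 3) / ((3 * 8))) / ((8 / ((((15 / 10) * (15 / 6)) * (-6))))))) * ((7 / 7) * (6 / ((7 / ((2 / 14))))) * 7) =-99795 / 12544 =-7.96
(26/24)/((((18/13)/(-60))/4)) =-1690/9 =-187.78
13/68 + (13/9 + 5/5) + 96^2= 5641805/612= 9218.64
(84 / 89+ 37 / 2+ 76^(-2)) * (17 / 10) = 33.05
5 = 5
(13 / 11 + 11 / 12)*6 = 277 / 22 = 12.59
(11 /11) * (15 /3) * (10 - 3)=35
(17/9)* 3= 17/3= 5.67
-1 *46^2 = -2116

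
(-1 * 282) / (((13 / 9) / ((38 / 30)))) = -16074 / 65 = -247.29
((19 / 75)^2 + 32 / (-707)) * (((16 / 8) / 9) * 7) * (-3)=-150454 / 1704375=-0.09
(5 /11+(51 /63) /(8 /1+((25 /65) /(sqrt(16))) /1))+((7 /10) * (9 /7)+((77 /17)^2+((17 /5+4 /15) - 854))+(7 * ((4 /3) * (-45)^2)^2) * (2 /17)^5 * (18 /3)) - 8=8373548213322013 /1380825131070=6064.16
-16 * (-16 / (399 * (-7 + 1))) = -128 / 1197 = -0.11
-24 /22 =-12 /11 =-1.09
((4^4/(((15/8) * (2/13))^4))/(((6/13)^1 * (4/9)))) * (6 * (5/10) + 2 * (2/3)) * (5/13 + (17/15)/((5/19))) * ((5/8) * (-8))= -13912425938944/759375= -18320890.13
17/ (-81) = -17/ 81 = -0.21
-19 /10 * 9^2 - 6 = -1599 /10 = -159.90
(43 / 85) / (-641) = -43 / 54485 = -0.00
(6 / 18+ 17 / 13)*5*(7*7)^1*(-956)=-14990080 / 39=-384361.03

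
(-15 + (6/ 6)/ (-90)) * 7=-9457/ 90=-105.08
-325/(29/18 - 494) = 5850/8863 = 0.66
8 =8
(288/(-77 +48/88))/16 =-198/841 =-0.24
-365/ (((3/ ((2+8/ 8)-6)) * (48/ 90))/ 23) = 125925/ 8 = 15740.62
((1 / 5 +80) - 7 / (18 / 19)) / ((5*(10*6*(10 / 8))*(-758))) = -6553 / 25582500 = -0.00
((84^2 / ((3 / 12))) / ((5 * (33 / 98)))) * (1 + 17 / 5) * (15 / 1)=5531904 / 5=1106380.80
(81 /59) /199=81 /11741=0.01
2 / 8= 1 / 4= 0.25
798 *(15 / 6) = 1995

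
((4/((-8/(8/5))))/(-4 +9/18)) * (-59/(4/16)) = -1888/35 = -53.94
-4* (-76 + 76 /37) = 10944 /37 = 295.78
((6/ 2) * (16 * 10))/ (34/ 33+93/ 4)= 12672/ 641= 19.77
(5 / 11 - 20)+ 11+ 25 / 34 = -2921 / 374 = -7.81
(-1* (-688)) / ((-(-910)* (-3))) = -344 / 1365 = -0.25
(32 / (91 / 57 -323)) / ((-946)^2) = -57 / 512339410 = -0.00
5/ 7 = 0.71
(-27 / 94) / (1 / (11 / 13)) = -297 / 1222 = -0.24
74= 74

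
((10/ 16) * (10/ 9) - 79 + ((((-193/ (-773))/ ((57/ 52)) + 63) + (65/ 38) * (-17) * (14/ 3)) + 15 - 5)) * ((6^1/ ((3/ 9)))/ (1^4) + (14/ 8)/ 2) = -11239631395/ 4229856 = -2657.21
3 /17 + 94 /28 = 841 /238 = 3.53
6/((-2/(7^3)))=-1029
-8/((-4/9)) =18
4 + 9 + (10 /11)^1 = 153 /11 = 13.91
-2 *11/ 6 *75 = -275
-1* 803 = -803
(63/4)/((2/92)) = 1449/2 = 724.50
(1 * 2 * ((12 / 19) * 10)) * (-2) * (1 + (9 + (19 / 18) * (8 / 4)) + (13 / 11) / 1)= -335.82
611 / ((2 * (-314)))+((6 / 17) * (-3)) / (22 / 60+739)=-230733167 / 236804356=-0.97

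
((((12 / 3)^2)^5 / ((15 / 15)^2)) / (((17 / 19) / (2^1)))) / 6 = 19922944 / 51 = 390645.96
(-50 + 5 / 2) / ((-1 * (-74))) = -95 / 148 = -0.64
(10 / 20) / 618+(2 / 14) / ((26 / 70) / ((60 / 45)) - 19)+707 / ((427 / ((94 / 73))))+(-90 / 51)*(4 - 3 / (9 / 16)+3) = -200102200511 / 245237628756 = -0.82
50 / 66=0.76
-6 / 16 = -3 / 8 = -0.38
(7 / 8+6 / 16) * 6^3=270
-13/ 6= -2.17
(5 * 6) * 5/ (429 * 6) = 0.06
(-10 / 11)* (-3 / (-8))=-15 / 44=-0.34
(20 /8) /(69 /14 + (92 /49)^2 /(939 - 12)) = 11128635 /21956237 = 0.51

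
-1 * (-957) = 957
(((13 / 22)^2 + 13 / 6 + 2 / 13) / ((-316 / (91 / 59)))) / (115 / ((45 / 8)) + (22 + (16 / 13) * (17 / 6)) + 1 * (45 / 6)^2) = -13757289 / 107880541604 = -0.00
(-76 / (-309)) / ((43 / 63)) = 1596 / 4429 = 0.36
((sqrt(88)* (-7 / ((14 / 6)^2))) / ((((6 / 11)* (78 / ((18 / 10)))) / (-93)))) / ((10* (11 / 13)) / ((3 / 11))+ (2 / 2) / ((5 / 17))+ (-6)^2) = 0.67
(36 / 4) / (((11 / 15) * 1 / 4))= 540 / 11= 49.09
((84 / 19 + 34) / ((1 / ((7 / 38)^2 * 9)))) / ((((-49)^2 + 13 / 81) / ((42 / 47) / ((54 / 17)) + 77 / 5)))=4804708671 / 62699614262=0.08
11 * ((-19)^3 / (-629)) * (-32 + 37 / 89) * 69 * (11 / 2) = -160974138501 / 111962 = -1437756.90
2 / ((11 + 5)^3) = 1 / 2048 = 0.00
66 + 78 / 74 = 2481 / 37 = 67.05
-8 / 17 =-0.47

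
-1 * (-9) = 9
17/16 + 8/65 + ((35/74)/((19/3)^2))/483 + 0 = 378798963/319499440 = 1.19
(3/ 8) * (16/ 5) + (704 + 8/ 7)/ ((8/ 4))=12382/ 35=353.77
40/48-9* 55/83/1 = -5.13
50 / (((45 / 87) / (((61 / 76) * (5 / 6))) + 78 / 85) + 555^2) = 7518250 / 46316433387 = 0.00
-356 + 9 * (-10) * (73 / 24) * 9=-11279 / 4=-2819.75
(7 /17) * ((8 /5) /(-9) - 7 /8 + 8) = 17507 /6120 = 2.86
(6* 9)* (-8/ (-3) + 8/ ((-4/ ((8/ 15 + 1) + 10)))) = -5508/ 5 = -1101.60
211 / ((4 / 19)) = 4009 / 4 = 1002.25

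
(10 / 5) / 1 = 2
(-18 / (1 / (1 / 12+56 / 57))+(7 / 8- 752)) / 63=-39029 / 3192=-12.23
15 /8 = 1.88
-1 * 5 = -5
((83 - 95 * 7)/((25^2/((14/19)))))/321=-2716/1270625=-0.00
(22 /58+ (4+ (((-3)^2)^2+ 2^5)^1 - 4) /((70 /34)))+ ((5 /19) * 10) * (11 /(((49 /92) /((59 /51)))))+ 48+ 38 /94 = 53891119169 /323583015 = 166.54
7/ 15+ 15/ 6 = 89/ 30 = 2.97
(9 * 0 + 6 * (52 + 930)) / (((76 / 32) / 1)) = 47136 / 19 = 2480.84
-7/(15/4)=-1.87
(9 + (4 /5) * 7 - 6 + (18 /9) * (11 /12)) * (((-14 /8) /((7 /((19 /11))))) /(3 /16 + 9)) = -11894 /24255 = -0.49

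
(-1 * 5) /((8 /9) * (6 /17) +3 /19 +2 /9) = -14535 /2017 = -7.21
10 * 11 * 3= 330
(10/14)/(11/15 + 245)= 0.00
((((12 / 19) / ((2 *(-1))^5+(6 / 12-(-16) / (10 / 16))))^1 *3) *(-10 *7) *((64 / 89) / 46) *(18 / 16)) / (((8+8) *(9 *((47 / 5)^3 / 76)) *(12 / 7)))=1837500 / 12539015179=0.00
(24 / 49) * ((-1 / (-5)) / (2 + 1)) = 8 / 245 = 0.03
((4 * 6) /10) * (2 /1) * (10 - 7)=72 /5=14.40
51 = 51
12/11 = 1.09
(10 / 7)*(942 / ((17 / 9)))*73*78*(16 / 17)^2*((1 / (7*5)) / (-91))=-1901242368 / 1685159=-1128.23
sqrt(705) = 26.55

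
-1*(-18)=18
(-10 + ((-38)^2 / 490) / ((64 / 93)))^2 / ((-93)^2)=2009459929 / 531615974400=0.00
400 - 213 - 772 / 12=368 / 3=122.67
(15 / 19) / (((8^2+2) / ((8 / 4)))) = 0.02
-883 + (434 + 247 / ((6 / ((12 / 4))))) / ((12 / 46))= 15049 / 12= 1254.08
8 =8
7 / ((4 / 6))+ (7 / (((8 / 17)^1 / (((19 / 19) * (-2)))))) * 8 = -227.50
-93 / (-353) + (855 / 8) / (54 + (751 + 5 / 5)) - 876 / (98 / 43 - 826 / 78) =3356337808311 / 31722618928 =105.80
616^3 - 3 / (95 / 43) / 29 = 643967188351 / 2755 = 233744895.95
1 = 1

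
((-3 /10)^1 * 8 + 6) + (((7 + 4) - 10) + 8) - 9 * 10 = -387 /5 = -77.40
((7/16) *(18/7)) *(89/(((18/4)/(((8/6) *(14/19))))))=1246/57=21.86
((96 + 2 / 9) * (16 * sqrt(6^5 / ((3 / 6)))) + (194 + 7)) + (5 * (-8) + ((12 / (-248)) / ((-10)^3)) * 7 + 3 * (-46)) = 1426021 / 62000 + 110848 * sqrt(3) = 192017.37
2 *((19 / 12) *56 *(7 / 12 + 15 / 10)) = 3325 / 9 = 369.44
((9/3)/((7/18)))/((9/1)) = 6/7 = 0.86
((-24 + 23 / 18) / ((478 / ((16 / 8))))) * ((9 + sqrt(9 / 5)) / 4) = -409 / 1912 - 409 * sqrt(5) / 28680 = -0.25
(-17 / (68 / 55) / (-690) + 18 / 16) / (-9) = -0.13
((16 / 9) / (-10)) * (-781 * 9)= 6248 / 5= 1249.60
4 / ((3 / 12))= 16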